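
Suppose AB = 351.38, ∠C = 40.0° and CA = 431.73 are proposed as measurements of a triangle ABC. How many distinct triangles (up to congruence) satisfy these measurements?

2

CA·sin C = 431.73·sin(40.0°) ≈ 277.5.
Since CA sin C < AB < CA (277.5 < 351.38 < 431.73), two triangles exist.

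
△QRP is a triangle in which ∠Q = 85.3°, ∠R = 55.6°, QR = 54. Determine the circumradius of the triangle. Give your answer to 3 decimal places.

The third angle is ∠P = 180° − ∠Q − ∠R = 39.10°.
Law of sines: RP = QR·sin Q/sin P ≈ 85.335.
Law of sines: PQ = QR·sin R/sin P ≈ 70.648.
Circumradius = QR/(2 sin P) ≈ 42.811.

42.811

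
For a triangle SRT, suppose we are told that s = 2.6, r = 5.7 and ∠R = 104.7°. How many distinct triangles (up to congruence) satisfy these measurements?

1

s·sin R = 2.6·sin(104.7°) ≈ 2.515.
Since ∠R is not acute, a triangle exists only if r > s; here r > s, so there is exactly one triangle.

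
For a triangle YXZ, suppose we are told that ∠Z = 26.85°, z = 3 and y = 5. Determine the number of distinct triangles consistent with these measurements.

y·sin Z = 5·sin(26.85°) ≈ 2.258.
Since y sin Z < z < y (2.258 < 3 < 5), two triangles exist.

2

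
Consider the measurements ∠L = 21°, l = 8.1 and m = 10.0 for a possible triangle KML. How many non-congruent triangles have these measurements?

m·sin L = 10.0·sin(21°) ≈ 3.584.
Since m sin L < l < m (3.584 < 8.1 < 10.0), two triangles exist.

2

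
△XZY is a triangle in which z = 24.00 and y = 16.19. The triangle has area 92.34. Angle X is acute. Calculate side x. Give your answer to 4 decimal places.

From area = ½·z·y·sin X, we get sin X = 2·area/(z·y) ≈ 0.47529.
Taking the acute solution, ∠X ≈ 28.38°.
Law of cosines then gives x ≈ 12.425.

12.4252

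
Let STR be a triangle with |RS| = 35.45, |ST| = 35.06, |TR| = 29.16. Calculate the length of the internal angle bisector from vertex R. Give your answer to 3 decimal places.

By the law of cosines, cos R = (|TR|² + |RS|² − |ST|²) / (2·|TR|·|RS|) ≈ 0.42458, so ∠R ≈ 64.88°.
The bisector from R has length 2·|TR|·|RS|·cos(∠R/2)/(|TR|+|RS|) ≈ 27.006.

t_R ≈ 27.006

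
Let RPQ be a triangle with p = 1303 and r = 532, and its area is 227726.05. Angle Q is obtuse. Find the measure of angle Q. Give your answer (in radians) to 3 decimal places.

∠Q ≈ 2.425 rad

From area = ½·r·p·sin Q, we get sin Q = 2·area/(r·p) ≈ 0.65703.
Taking the obtuse solution, ∠Q ≈ 2.425 rad.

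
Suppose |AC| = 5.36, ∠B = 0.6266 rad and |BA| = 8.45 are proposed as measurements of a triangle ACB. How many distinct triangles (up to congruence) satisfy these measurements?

|BA|·sin B = 8.45·sin(0.6266 rad) ≈ 4.955.
Since |BA| sin B < |AC| < |BA| (4.955 < 5.36 < 8.45), two triangles exist.

2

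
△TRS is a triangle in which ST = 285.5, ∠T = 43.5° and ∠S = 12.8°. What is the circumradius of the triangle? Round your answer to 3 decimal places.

171.584

The third angle is ∠R = 180° − ∠S − ∠T = 123.70°.
Law of sines: RS = ST·sin T/sin R ≈ 236.22.
Law of sines: TR = ST·sin S/sin R ≈ 76.028.
Circumradius = ST/(2 sin R) ≈ 171.58.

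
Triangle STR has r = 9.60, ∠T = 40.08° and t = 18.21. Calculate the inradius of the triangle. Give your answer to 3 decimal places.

2.893

Law of sines: sin R = r·sin T/t ≈ 0.33943.
Since t ≥ r, only the acute value applies: ∠R ≈ 19.84°.
Then ∠S = 180° − ∠T − ∠R ≈ 120.08°.
Law of sines gives s = t·sin S/sin T ≈ 24.474.
Area = ½·t·r·sin S ≈ 75.638.
Semiperimeter p = (24.474+18.21+9.6)/2 = 26.142.
Inradius = area/p = 75.638/26.142 ≈ 2.8933.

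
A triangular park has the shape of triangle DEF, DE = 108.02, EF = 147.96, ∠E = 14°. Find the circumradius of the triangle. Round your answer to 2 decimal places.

By the law of cosines, FD² = DE² + EF² − 2·DE·EF·cos E = 2544.7, so FD ≈ 50.445.
Area = ½·DE·EF·sin E ≈ 1933.3.
Circumradius = FD/(2 sin E) ≈ 104.26.

R ≈ 104.26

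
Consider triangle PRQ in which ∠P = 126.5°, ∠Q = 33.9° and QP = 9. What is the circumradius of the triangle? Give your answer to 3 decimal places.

13.415

The third angle is ∠R = 180° − ∠Q − ∠P = 19.60°.
Law of sines: RQ = QP·sin P/sin R ≈ 21.567.
Law of sines: PR = QP·sin Q/sin R ≈ 14.964.
Circumradius = QP/(2 sin R) ≈ 13.415.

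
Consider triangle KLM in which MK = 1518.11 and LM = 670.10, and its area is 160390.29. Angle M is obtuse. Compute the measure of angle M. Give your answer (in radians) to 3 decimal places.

∠M ≈ 2.821 rad

From area = ½·LM·MK·sin M, we get sin M = 2·area/(LM·MK) ≈ 0.31533.
Taking the obtuse solution, ∠M ≈ 2.821 rad.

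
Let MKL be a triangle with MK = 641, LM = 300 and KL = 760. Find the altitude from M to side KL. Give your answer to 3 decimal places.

h_M ≈ 247.941

Semiperimeter s = (760 + 300 + 641)/2 = 850.5.
Heron's formula: area = √(850.5·90.5·550.5·209.5) ≈ 94218.
The altitude from M has length 2·area/KL ≈ 247.94.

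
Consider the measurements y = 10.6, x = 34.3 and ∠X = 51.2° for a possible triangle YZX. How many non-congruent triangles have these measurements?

y·sin X = 10.6·sin(51.2°) ≈ 8.261.
Since x ≥ y, exactly one triangle exists.

1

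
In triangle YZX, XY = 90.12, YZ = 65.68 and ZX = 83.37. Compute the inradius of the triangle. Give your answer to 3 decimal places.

21.932

Semiperimeter s = (83.37 + 90.12 + 65.68)/2 = 119.59.
Heron's formula: area = √(119.59·36.215·29.465·53.905) ≈ 2622.7.
Inradius = area/s = 2622.7/119.59 ≈ 21.932.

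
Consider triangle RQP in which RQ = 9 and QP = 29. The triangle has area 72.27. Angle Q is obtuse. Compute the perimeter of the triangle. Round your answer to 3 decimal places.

74.833

From area = ½·RQ·QP·sin Q, we get sin Q = 2·area/(RQ·QP) ≈ 0.55379.
Taking the obtuse solution, ∠Q ≈ 146.37°.
Law of cosines then gives PR ≈ 36.833.
Perimeter = 29 + 36.833 + 9 = 74.833.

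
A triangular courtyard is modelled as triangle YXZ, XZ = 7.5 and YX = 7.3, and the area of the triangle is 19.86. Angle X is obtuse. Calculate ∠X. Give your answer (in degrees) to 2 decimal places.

∠X ≈ 133.49°

From area = ½·YX·XZ·sin X, we get sin X = 2·area/(YX·XZ) ≈ 0.72548.
Taking the obtuse solution, ∠X ≈ 133.49°.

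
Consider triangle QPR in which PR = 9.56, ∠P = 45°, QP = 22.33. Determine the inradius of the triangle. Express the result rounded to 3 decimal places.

3.089

By the law of cosines, RQ² = QP² + PR² − 2·QP·PR·cos P = 288.12, so RQ ≈ 16.974.
Area = ½·QP·PR·sin P ≈ 75.475.
Semiperimeter s = (9.56+16.974+22.33)/2 = 24.432.
Inradius = area/s = 75.475/24.432 ≈ 3.0892.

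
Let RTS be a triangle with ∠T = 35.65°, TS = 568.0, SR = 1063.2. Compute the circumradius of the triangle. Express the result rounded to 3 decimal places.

Law of sines: sin R = TS·sin T/SR ≈ 0.31137.
Since SR ≥ TS, only the acute value applies: ∠R ≈ 18.14°.
Then ∠S = 180° − ∠T − ∠R ≈ 126.21°.
Law of sines gives RT = SR·sin S/sin T ≈ 1471.9.
Circumradius = SR/(2 sin T) ≈ 912.1.

912.098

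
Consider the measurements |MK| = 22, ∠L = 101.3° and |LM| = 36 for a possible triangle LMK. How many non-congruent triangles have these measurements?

0

|LM|·sin L = 36·sin(101.3°) ≈ 35.3.
Since ∠L is not acute, a triangle exists only if |MK| > |LM|; here |MK| ≤ |LM|, so there is no triangle.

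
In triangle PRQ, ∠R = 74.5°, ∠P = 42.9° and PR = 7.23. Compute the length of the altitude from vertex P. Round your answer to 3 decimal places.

h_P ≈ 6.967

The third angle is ∠Q = 180° − ∠P − ∠R = 62.60°.
Law of sines: RQ = PR·sin P/sin Q ≈ 5.5435.
Law of sines: QP = PR·sin R/sin Q ≈ 7.8474.
Area = ½·PR·RQ·sin R ≈ 19.311.
The altitude from P has length 2·area/RQ ≈ 6.967.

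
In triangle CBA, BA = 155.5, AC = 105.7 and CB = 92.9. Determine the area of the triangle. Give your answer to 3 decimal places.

Semiperimeter s = (155.5 + 105.7 + 92.9)/2 = 177.05.
Heron's formula: area = √(177.05·21.55·71.35·84.15) ≈ 4786.3.

4786.253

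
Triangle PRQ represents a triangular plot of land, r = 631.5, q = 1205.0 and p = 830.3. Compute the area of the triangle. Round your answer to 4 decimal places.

245882.4417

Semiperimeter s = (830.3 + 631.5 + 1205)/2 = 1333.4.
Heron's formula: area = √(1333.4·503.1·701.9·128.4) ≈ 2.4588e+05.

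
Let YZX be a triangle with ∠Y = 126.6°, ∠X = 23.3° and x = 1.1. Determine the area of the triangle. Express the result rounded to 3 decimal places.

area ≈ 0.616

The third angle is ∠Z = 180° − ∠X − ∠Y = 30.10°.
Law of sines: y = x·sin Y/sin X ≈ 2.2326.
Law of sines: z = x·sin Z/sin X ≈ 1.3947.
Area = ½·x·y·sin Z ≈ 0.61582.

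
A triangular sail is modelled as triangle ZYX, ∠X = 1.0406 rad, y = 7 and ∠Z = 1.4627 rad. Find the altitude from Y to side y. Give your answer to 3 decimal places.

The third angle is ∠Y = π − ∠X − ∠Z = 0.6383 rad.
Law of sines: z = y·sin Z/sin Y ≈ 11.68.
Law of sines: x = y·sin X/sin Y ≈ 10.135.
Area = ½·y·z·sin X ≈ 35.267.
The altitude from Y has length 2·area/y ≈ 10.076.

h_Y ≈ 10.076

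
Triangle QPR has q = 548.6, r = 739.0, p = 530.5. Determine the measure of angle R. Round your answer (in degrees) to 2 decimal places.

By the law of cosines, cos R = (q² + p² − r²) / (2·q·p) ≈ 0.06231, so ∠R ≈ 86.43°.

∠R ≈ 86.43°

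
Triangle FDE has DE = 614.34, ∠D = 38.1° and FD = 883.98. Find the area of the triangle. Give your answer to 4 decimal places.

167545.0695

Area = ½·FD·DE·sin D ≈ 1.6755e+05.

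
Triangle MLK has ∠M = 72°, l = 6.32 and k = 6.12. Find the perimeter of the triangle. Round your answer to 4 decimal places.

19.7538

By the law of cosines, m² = l² + k² − 2·l·k·cos M = 53.492, so m ≈ 7.3138.
Semiperimeter s = (7.3138+6.32+6.12)/2 = 9.8769.
Perimeter = 7.3138 + 6.32 + 6.12 = 19.754.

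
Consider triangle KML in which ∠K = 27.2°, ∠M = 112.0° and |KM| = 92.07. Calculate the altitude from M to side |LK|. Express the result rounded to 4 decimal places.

The third angle is ∠L = 180° − ∠K − ∠M = 40.80°.
Law of sines: |ML| = |KM|·sin K/sin L ≈ 64.407.
Law of sines: |LK| = |KM|·sin M/sin L ≈ 130.64.
Area = ½·|KM|·|ML|·sin M ≈ 2749.1.
The altitude from M has length 2·area/|LK| ≈ 42.085.

h_M ≈ 42.0850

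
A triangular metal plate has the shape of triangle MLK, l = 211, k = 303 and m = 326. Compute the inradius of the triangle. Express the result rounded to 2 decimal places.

73.98

Semiperimeter s = (326 + 211 + 303)/2 = 420.
Heron's formula: area = √(420·94·209·117) ≈ 31071.
Inradius = area/s = 31071/420 ≈ 73.978.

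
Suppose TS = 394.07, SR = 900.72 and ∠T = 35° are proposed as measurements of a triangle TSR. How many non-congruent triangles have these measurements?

1

TS·sin T = 394.07·sin(35°) ≈ 226.
Since SR ≥ TS, exactly one triangle exists.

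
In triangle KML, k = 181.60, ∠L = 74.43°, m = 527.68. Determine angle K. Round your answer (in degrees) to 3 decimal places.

By the law of cosines, l² = k² + m² − 2·k·m·cos L = 2.5998e+05, so l ≈ 509.88.
Law of cosines again: cos K = (m² + l² − k²)/(2·m·l) ≈ 0.93930, so ∠K ≈ 20.07°.

20.065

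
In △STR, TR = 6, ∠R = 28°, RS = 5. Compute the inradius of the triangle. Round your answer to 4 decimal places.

By the law of cosines, ST² = TR² + RS² − 2·TR·RS·cos R = 8.0231, so ST ≈ 2.8325.
Area = ½·TR·RS·sin R ≈ 7.0421.
Semiperimeter s = (6+5+2.8325)/2 = 6.9163.
Inradius = area/s = 7.0421/6.9163 ≈ 1.0182.

1.0182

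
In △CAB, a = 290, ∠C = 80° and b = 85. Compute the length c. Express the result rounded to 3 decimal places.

By the law of cosines, c² = a² + b² − 2·a·b·cos C = 82764, so c ≈ 287.69.

287.688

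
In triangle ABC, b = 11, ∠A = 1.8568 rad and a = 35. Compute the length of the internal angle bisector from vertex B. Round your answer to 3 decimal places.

32.082

Law of sines: sin B = b·sin A/a ≈ 0.30152.
Since a ≥ b, only the acute value applies: ∠B ≈ 0.3063 rad.
Then ∠C = π − ∠A − ∠B ≈ 0.9785 rad.
Law of sines gives c = a·sin C/sin A ≈ 30.268.
The bisector from B has length 2·c·a·cos(∠B/2)/(c+a) ≈ 32.082.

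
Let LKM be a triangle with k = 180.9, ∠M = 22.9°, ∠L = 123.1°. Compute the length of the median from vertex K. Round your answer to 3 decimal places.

The third angle is ∠K = 180° − ∠M − ∠L = 34.00°.
Law of sines: l = k·sin L/sin K ≈ 271.
Law of sines: m = k·sin M/sin K ≈ 125.88.
Median from K: ½√(2·m² + 2·l² − k²) ≈ 190.95.

m_K ≈ 190.954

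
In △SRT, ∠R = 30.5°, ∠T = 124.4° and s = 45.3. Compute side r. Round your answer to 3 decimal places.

The third angle is ∠S = 180° − ∠R − ∠T = 25.10°.
Law of sines: r = s·sin R/sin S ≈ 54.2.

54.200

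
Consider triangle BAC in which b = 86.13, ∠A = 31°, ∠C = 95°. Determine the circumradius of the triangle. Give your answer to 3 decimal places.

The third angle is ∠B = 180° − ∠A − ∠C = 54.00°.
Law of sines: a = b·sin A/sin B ≈ 54.832.
Law of sines: c = b·sin C/sin B ≈ 106.06.
Circumradius = b/(2 sin B) ≈ 53.231.

R ≈ 53.231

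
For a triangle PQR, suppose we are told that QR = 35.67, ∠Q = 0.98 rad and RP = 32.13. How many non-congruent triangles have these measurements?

2

QR·sin Q = 35.67·sin(0.98 rad) ≈ 29.62.
Since QR sin Q < RP < QR (29.62 < 32.13 < 35.67), two triangles exist.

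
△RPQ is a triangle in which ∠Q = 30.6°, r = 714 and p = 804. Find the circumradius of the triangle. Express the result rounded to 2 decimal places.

By the law of cosines, q² = r² + p² − 2·r·p·cos Q = 1.6798e+05, so q ≈ 409.86.
Area = ½·r·p·sin Q ≈ 1.4611e+05.
Circumradius = q/(2 sin Q) ≈ 402.58.

402.58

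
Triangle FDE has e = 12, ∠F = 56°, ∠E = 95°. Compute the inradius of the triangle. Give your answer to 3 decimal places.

The third angle is ∠D = 180° − ∠E − ∠F = 29.00°.
Law of sines: f = e·sin F/sin E ≈ 9.9865.
Law of sines: d = e·sin D/sin E ≈ 5.8399.
Area = ½·e·f·sin D ≈ 29.049.
Semiperimeter s = (9.9865+5.8399+12)/2 = 13.913.
Inradius = area/s = 29.049/13.913 ≈ 2.0879.

2.088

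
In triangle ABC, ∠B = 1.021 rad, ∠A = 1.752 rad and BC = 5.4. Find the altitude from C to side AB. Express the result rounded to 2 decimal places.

The third angle is ∠C = π − ∠A − ∠B = 0.369 rad.
Law of sines: CA = BC·sin B/sin A ≈ 4.6808.
Law of sines: AB = BC·sin C/sin A ≈ 1.978.
Area = ½·BC·CA·sin C ≈ 4.5536.
The altitude from C has length 2·area/AB ≈ 4.6042.

4.60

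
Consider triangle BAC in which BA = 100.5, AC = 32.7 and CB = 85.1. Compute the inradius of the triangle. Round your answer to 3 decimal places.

Semiperimeter s = (32.7 + 85.1 + 100.5)/2 = 109.15.
Heron's formula: area = √(109.15·76.45·24.05·8.65) ≈ 1317.5.
Inradius = area/s = 1317.5/109.15 ≈ 12.071.

12.071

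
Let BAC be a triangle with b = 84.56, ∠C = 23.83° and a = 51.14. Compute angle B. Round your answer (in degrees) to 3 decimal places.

By the law of cosines, c² = b² + a² − 2·b·a·cos C = 1854.2, so c ≈ 43.061.
Law of cosines again: cos B = (a² + c² − b²)/(2·a·c) ≈ -0.60870, so ∠B ≈ 127.50°.

127.496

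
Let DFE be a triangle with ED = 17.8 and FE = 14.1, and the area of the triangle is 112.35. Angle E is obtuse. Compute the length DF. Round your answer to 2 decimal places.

From area = ½·FE·ED·sin E, we get sin E = 2·area/(FE·ED) ≈ 0.89529.
Taking the obtuse solution, ∠E ≈ 2.033 rad.
Law of cosines then gives DF ≈ 27.189.

27.19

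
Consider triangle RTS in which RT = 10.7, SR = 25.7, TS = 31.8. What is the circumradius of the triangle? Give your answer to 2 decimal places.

By the law of cosines, cos R = (SR² + RT² − TS²) / (2·SR·RT) ≈ -0.42958, so ∠R ≈ 115.44°.
Circumradius = TS/(2 sin R) ≈ 17.607.

17.61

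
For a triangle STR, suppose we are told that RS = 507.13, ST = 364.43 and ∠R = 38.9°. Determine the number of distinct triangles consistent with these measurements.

2

RS·sin R = 507.13·sin(38.9°) ≈ 318.5.
Since RS sin R < ST < RS (318.5 < 364.43 < 507.13), two triangles exist.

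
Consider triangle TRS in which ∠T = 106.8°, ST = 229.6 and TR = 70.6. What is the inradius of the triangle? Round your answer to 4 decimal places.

r ≈ 27.7512

By the law of cosines, RS² = ST² + TR² − 2·ST·TR·cos T = 67071, so RS ≈ 258.98.
Area = ½·ST·TR·sin T ≈ 7759.
Semiperimeter s = (258.98+229.6+70.6)/2 = 279.59.
Inradius = area/s = 7759/279.59 ≈ 27.751.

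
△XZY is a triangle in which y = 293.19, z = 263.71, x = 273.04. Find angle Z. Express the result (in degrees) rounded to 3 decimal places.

55.377

By the law of cosines, cos Z = (y² + x² − z²) / (2·y·x) ≈ 0.56818, so ∠Z ≈ 55.38°.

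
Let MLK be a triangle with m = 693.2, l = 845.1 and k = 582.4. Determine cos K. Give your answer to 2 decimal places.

0.73

By the law of cosines, cos K = (m² + l² − k²) / (2·m·l) ≈ 0.73019, so ∠K ≈ 43.10°.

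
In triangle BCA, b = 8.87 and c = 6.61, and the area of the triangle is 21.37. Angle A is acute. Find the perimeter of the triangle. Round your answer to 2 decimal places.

From area = ½·b·c·sin A, we get sin A = 2·area/(b·c) ≈ 0.72897.
Taking the acute solution, ∠A ≈ 46.80°.
Law of cosines then gives a ≈ 6.4883.
Perimeter = 8.87 + 6.61 + 6.4883 = 21.968.

21.97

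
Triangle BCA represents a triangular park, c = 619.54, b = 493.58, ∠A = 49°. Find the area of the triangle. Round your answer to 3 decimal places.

Area = ½·b·c·sin A ≈ 1.1539e+05.

area ≈ 115392.285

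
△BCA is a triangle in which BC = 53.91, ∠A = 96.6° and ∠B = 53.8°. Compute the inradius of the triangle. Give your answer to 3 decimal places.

The third angle is ∠C = 180° − ∠A − ∠B = 29.60°.
Law of sines: CA = BC·sin B/sin A ≈ 43.793.
Law of sines: AB = BC·sin C/sin A ≈ 26.806.
Area = ½·BC·CA·sin C ≈ 583.08.
Semiperimeter s = (43.793+26.806+53.91)/2 = 62.255.
Inradius = area/s = 583.08/62.255 ≈ 9.366.

9.366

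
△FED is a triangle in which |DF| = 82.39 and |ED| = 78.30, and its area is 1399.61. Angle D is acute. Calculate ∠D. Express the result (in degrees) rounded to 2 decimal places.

From area = ½·|ED|·|DF|·sin D, we get sin D = 2·area/(|ED|·|DF|) ≈ 0.43391.
Taking the acute solution, ∠D ≈ 25.72°.

25.72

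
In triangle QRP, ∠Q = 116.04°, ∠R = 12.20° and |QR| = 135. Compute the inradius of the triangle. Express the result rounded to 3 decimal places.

r ≈ 13.525

The third angle is ∠P = 180° − ∠Q − ∠R = 51.76°.
Law of sines: |RP| = |QR|·sin Q/sin P ≈ 154.43.
Law of sines: |PQ| = |QR|·sin R/sin P ≈ 36.323.
Area = ½·|QR|·|RP|·sin R ≈ 2202.9.
Semiperimeter s = (154.43+36.323+135)/2 = 162.88.
Inradius = area/s = 2202.9/162.88 ≈ 13.525.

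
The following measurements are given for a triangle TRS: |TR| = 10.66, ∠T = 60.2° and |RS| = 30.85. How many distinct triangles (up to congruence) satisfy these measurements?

|TR|·sin T = 10.66·sin(60.2°) ≈ 9.25.
Since |RS| ≥ |TR|, exactly one triangle exists.

1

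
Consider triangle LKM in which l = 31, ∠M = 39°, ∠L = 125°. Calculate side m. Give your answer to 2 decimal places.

23.82

The third angle is ∠K = 180° − ∠M − ∠L = 16.00°.
Law of sines: m = l·sin M/sin L ≈ 23.816.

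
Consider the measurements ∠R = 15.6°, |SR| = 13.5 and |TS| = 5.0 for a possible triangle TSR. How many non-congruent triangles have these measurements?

|SR|·sin R = 13.5·sin(15.6°) ≈ 3.63.
Since |SR| sin R < |TS| < |SR| (3.63 < 5.0 < 13.5), two triangles exist.

2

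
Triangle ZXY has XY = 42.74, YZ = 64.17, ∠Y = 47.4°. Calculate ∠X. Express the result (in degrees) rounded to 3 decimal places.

∠X ≈ 90.843°

By the law of cosines, ZX² = XY² + YZ² − 2·XY·YZ·cos Y = 2231.7, so ZX ≈ 47.24.
Law of cosines again: cos X = (ZX² + XY² − YZ²)/(2·ZX·XY) ≈ -0.01471, so ∠X ≈ 90.84°.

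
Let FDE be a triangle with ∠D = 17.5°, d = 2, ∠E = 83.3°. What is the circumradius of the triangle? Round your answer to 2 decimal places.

3.33

The third angle is ∠F = 180° − ∠D − ∠E = 79.20°.
Law of sines: f = d·sin F/sin D ≈ 6.5332.
Law of sines: e = d·sin E/sin D ≈ 6.6056.
Circumradius = d/(2 sin D) ≈ 3.3255.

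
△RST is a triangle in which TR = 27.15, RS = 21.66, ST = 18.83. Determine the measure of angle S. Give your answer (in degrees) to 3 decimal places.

∠S ≈ 83.906°

By the law of cosines, cos S = (RS² + ST² − TR²) / (2·RS·ST) ≈ 0.10617, so ∠S ≈ 83.91°.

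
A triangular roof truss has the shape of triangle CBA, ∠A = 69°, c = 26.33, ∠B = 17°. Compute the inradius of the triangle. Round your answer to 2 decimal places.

3.23

The third angle is ∠C = 180° − ∠B − ∠A = 94.00°.
Law of sines: b = c·sin B/sin C ≈ 7.7169.
Law of sines: a = c·sin A/sin C ≈ 24.641.
Area = ½·c·b·sin A ≈ 94.846.
Semiperimeter s = (26.33+7.7169+24.641)/2 = 29.344.
Inradius = area/s = 94.846/29.344 ≈ 3.2322.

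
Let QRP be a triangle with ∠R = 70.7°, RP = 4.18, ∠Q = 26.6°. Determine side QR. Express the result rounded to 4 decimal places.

9.2597

The third angle is ∠P = 180° − ∠Q − ∠R = 82.70°.
Law of sines: QR = RP·sin P/sin Q ≈ 9.2597.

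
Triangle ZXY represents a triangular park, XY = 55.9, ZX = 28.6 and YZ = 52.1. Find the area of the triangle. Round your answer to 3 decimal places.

Semiperimeter s = (55.9 + 52.1 + 28.6)/2 = 68.3.
Heron's formula: area = √(68.3·12.4·16.2·39.7) ≈ 738.03.

738.030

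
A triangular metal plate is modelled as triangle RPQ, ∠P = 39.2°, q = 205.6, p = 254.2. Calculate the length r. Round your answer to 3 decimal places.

377.805

Law of sines: sin Q = q·sin P/p ≈ 0.51119.
Since p ≥ q, only the acute value applies: ∠Q ≈ 30.74°.
Then ∠R = 180° − ∠P − ∠Q ≈ 110.06°.
Law of sines gives r = p·sin R/sin P ≈ 377.8.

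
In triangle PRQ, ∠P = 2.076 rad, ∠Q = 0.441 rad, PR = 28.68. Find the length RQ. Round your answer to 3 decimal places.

The third angle is ∠R = π − ∠Q − ∠P = 0.625 rad.
Law of sines: RQ = PR·sin P/sin Q ≈ 58.797.

58.797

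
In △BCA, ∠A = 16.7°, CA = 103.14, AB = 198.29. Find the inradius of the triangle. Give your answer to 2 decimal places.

14.50

By the law of cosines, BC² = CA² + AB² − 2·CA·AB·cos A = 10779, so BC ≈ 103.82.
Area = ½·CA·AB·sin A ≈ 2938.5.
Semiperimeter s = (103.14+198.29+103.82)/2 = 202.63.
Inradius = area/s = 2938.5/202.63 ≈ 14.502.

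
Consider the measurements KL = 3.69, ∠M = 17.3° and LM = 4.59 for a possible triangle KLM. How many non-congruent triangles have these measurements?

2

LM·sin M = 4.59·sin(17.3°) ≈ 1.365.
Since LM sin M < KL < LM (1.365 < 3.69 < 4.59), two triangles exist.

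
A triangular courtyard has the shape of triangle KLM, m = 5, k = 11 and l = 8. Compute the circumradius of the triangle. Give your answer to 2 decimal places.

6.00

By the law of cosines, cos K = (l² + m² − k²) / (2·l·m) ≈ -0.40000, so ∠K ≈ 113.58°.
Circumradius = k/(2 sin K) ≈ 6.001.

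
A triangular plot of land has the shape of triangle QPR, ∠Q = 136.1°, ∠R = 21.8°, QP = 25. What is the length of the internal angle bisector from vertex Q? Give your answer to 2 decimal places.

9.41

The third angle is ∠P = 180° − ∠R − ∠Q = 22.10°.
Law of sines: PR = QP·sin Q/sin R ≈ 46.679.
Law of sines: RQ = QP·sin P/sin R ≈ 25.327.
The bisector from Q has length 2·RQ·QP·cos(∠Q/2)/(RQ+QP) ≈ 9.4056.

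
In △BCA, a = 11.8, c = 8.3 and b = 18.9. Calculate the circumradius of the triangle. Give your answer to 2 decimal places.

14.57

By the law of cosines, cos B = (c² + a² − b²) / (2·c·a) ≈ -0.76108, so ∠B ≈ 2.436 rad.
Circumradius = b/(2 sin B) ≈ 14.568.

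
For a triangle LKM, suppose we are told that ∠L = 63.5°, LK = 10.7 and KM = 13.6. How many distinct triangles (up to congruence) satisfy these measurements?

LK·sin L = 10.7·sin(63.5°) ≈ 9.576.
Since KM ≥ LK, exactly one triangle exists.

1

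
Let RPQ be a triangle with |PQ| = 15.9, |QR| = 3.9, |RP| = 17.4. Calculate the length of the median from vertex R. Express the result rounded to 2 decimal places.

9.79

Median from R: ½√(2·|QR|² + 2·|RP|² − |PQ|²) ≈ 9.7869.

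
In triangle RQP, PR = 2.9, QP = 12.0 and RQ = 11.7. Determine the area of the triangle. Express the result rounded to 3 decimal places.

Semiperimeter s = (12 + 2.9 + 11.7)/2 = 13.3.
Heron's formula: area = √(13.3·1.3·10.4·1.6) ≈ 16.962.

area ≈ 16.962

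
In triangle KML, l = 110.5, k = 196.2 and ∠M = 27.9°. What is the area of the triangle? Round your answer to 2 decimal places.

Area = ½·l·k·sin M ≈ 5072.4.

5072.38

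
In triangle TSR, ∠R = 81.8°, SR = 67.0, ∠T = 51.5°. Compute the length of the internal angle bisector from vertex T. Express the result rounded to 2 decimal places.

The third angle is ∠S = 180° − ∠R − ∠T = 46.70°.
Law of sines: RT = SR·sin S/sin T ≈ 62.305.
Law of sines: TS = SR·sin R/sin T ≈ 84.736.
The bisector from T has length 2·RT·TS·cos(∠T/2)/(RT+TS) ≈ 64.679.

64.68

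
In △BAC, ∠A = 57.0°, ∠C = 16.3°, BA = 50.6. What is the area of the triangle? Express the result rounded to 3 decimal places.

area ≈ 3664.009

The third angle is ∠B = 180° − ∠A − ∠C = 106.70°.
Law of sines: AC = BA·sin B/sin C ≈ 172.68.
Law of sines: CB = BA·sin A/sin C ≈ 151.2.
Area = ½·BA·AC·sin A ≈ 3664.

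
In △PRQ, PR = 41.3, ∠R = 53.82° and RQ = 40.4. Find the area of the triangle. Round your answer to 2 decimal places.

Area = ½·PR·RQ·sin R ≈ 673.39.

area ≈ 673.39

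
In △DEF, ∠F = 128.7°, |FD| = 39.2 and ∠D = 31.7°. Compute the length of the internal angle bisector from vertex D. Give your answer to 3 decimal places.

The third angle is ∠E = 180° − ∠F − ∠D = 19.60°.
Law of sines: |EF| = |FD|·sin D/sin E ≈ 61.405.
Law of sines: |DE| = |FD|·sin F/sin E ≈ 91.199.
The bisector from D has length 2·|FD|·|DE|·cos(∠D/2)/(|FD|+|DE|) ≈ 52.747.

t_D ≈ 52.747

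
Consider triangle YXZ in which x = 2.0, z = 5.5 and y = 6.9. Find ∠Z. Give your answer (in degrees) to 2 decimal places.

∠Z ≈ 39.29°

By the law of cosines, cos Z = (y² + x² − z²) / (2·y·x) ≈ 0.77391, so ∠Z ≈ 39.29°.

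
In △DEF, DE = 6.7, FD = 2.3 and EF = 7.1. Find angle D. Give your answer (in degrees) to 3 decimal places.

∠D ≈ 90.428°

By the law of cosines, cos D = (FD² + DE² − EF²) / (2·FD·DE) ≈ -0.00746, so ∠D ≈ 90.43°.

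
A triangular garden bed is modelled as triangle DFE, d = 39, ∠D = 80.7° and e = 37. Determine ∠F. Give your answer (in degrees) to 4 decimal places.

∠F ≈ 29.8693°

Law of sines: sin E = e·sin D/d ≈ 0.93625.
Since d ≥ e, only the acute value applies: ∠E ≈ 69.43°.
Then ∠F = 180° − ∠D − ∠E ≈ 29.87°.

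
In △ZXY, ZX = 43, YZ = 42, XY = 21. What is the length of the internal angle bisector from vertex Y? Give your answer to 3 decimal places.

By the law of cosines, cos Y = (XY² + YZ² − ZX²) / (2·XY·YZ) ≈ 0.20181, so ∠Y ≈ 78.36°.
The bisector from Y has length 2·XY·YZ·cos(∠Y/2)/(XY+YZ) ≈ 21.705.

t_Y ≈ 21.705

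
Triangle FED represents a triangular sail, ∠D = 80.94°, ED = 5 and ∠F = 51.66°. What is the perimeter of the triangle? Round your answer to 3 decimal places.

15.988

The third angle is ∠E = 180° − ∠D − ∠F = 47.40°.
Law of sines: DF = ED·sin E/sin F ≈ 4.6924.
Law of sines: FE = ED·sin D/sin F ≈ 6.2952.
Semiperimeter s = (5+4.6924+6.2952)/2 = 7.9938.
Perimeter = 5 + 4.6924 + 6.2952 = 15.988.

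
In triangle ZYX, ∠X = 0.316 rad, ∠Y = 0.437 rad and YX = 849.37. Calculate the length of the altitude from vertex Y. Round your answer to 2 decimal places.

h_Y ≈ 263.96

The third angle is ∠Z = π − ∠Y − ∠X = 2.389 rad.
Law of sines: XZ = YX·sin Y/sin Z ≈ 525.68.
Law of sines: ZY = YX·sin X/sin Z ≈ 386.
Area = ½·YX·XZ·sin X ≈ 69378.
The altitude from Y has length 2·area/XZ ≈ 263.96.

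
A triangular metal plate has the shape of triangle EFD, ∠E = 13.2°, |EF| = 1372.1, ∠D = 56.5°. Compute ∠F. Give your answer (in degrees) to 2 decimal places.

∠F ≈ 110.30°

The third angle is ∠F = 180° − ∠D − ∠E = 110.30°.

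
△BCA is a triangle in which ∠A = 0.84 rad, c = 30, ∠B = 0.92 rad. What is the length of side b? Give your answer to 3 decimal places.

The third angle is ∠C = π − ∠A − ∠B = 1.382 rad.
Law of sines: b = c·sin B/sin C ≈ 24.302.

24.302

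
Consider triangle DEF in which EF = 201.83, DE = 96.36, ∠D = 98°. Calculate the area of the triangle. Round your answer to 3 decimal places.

area ≈ 7845.491

Law of sines: sin F = DE·sin D/EF ≈ 0.47279.
Since EF ≥ DE, only the acute value applies: ∠F ≈ 28.22°.
Then ∠E = 180° − ∠D − ∠F ≈ 53.78°.
Law of sines gives FD = EF·sin E/sin D ≈ 164.44.
Area = ½·EF·DE·sin E ≈ 7845.5.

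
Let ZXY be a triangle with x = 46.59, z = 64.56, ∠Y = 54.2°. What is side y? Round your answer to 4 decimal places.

53.1008

By the law of cosines, y² = z² + x² − 2·z·x·cos Y = 2819.7, so y ≈ 53.101.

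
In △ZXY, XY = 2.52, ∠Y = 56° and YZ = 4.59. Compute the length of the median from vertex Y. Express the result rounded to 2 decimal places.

By the law of cosines, ZX² = XY² + YZ² − 2·XY·YZ·cos Y = 14.482, so ZX ≈ 3.8056.
Median from Y: ½√(2·XY² + 2·YZ² − ZX²) ≈ 3.1763.

m_Y ≈ 3.18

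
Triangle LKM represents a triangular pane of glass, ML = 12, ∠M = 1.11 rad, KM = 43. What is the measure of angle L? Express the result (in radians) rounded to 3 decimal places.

By the law of cosines, LK² = KM² + ML² − 2·KM·ML·cos M = 1534.1, so LK ≈ 39.168.
Law of cosines again: cos L = (ML² + LK² − KM²)/(2·ML·LK) ≈ -0.18179, so ∠L ≈ 1.754 rad.

1.754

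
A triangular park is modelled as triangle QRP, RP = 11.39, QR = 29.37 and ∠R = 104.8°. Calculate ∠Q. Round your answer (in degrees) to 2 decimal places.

By the law of cosines, PQ² = QR² + RP² − 2·QR·RP·cos R = 1163.2, so PQ ≈ 34.106.
Law of cosines again: cos Q = (PQ² + QR² − RP²)/(2·PQ·QR) ≈ 0.94644, so ∠Q ≈ 18.84°.

18.84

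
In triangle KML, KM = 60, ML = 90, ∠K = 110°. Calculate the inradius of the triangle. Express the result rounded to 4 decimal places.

Law of sines: sin L = KM·sin K/ML ≈ 0.62646.
Since ML ≥ KM, only the acute value applies: ∠L ≈ 38.79°.
Then ∠M = 180° − ∠K − ∠L ≈ 31.21°.
Law of sines gives LK = ML·sin M/sin K ≈ 49.629.
Area = ½·ML·KM·sin M ≈ 1399.1.
Semiperimeter s = (90+49.629+60)/2 = 99.815.
Inradius = area/s = 1399.1/99.815 ≈ 14.017.

r ≈ 14.0169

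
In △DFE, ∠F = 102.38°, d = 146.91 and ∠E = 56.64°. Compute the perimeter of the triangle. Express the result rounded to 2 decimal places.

The third angle is ∠D = 180° − ∠F − ∠E = 20.98°.
Law of sines: f = d·sin F/sin D ≈ 400.77.
Law of sines: e = d·sin E/sin D ≈ 342.71.
Semiperimeter s = (146.91+400.77+342.71)/2 = 445.2.
Perimeter = 146.91 + 400.77 + 342.71 = 890.39.

890.39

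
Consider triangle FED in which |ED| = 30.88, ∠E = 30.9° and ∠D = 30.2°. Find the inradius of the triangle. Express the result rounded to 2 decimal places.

4.22

The third angle is ∠F = 180° − ∠E − ∠D = 118.90°.
Law of sines: |DF| = |ED|·sin E/sin F ≈ 18.114.
Law of sines: |FE| = |ED|·sin D/sin F ≈ 17.743.
Area = ½·|ED|·|DF|·sin D ≈ 140.68.
Semiperimeter s = (30.88+18.114+17.743)/2 = 33.368.
Inradius = area/s = 140.68/33.368 ≈ 4.2161.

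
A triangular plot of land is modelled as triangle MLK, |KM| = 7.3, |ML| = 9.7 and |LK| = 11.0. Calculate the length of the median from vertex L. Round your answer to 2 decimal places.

9.71

Median from L: ½√(2·|ML|² + 2·|LK|² − |KM|²) ≈ 9.7068.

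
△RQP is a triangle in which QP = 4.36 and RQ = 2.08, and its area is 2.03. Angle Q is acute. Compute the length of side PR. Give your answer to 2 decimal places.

From area = ½·RQ·QP·sin Q, we get sin Q = 2·area/(RQ·QP) ≈ 0.44769.
Taking the acute solution, ∠Q ≈ 26.60°.
Law of cosines then gives PR ≈ 2.6679.

2.67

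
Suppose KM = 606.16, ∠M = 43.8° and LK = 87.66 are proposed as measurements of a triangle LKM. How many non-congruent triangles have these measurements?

0

KM·sin M = 606.16·sin(43.8°) ≈ 419.5.
Since LK = 87.66 < 419.5 = KM sin M, no triangle exists.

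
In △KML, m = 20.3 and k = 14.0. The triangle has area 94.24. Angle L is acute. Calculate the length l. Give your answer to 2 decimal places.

From area = ½·k·m·sin L, we get sin L = 2·area/(k·m) ≈ 0.66319.
Taking the acute solution, ∠L ≈ 41.54°.
Law of cosines then gives l ≈ 13.516.

13.52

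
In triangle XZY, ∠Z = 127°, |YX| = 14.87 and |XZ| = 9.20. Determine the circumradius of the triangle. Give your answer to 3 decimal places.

Law of sines: sin Y = |XZ|·sin Z/|YX| ≈ 0.49411.
Since |YX| ≥ |XZ|, only the acute value applies: ∠Y ≈ 29.61°.
Then ∠X = 180° − ∠Z − ∠Y ≈ 23.39°.
Law of sines gives |ZY| = |YX|·sin X/sin Z ≈ 7.3913.
Circumradius = |YX|/(2 sin Z) ≈ 9.3096.

R ≈ 9.310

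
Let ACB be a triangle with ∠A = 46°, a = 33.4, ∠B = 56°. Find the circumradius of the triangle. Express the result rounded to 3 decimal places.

R ≈ 23.216

The third angle is ∠C = 180° − ∠B − ∠A = 78.00°.
Law of sines: c = a·sin C/sin A ≈ 45.417.
Law of sines: b = a·sin B/sin A ≈ 38.493.
Circumradius = a/(2 sin A) ≈ 23.216.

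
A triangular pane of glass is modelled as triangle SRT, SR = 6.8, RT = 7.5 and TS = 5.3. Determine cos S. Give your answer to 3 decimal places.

By the law of cosines, cos S = (TS² + SR² − RT²) / (2·TS·SR) ≈ 0.25083, so ∠S ≈ 75.47°.

cos S ≈ 0.251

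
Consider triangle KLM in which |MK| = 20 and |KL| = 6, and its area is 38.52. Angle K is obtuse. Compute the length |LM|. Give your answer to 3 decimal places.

24.900

From area = ½·|MK|·|KL|·sin K, we get sin K = 2·area/(|MK|·|KL|) ≈ 0.64200.
Taking the obtuse solution, ∠K ≈ 140.06°.
Law of cosines then gives |LM| ≈ 24.9.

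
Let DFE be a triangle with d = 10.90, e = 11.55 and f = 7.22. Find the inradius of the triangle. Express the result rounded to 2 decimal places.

r ≈ 2.58

Semiperimeter s = (10.9 + 7.22 + 11.55)/2 = 14.835.
Heron's formula: area = √(14.835·3.935·7.615·3.285) ≈ 38.214.
Inradius = area/s = 38.214/14.835 ≈ 2.5759.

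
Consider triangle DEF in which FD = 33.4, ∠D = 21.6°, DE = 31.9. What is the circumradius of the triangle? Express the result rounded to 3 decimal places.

16.739

By the law of cosines, EF² = FD² + DE² − 2·FD·DE·cos D = 151.89, so EF ≈ 12.324.
Area = ½·FD·DE·sin D ≈ 196.11.
Circumradius = EF/(2 sin D) ≈ 16.739.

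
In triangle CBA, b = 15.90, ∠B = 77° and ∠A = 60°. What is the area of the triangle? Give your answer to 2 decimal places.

76.62

The third angle is ∠C = 180° − ∠B − ∠A = 43.00°.
Law of sines: c = b·sin C/sin B ≈ 11.129.
Law of sines: a = b·sin A/sin B ≈ 14.132.
Area = ½·b·c·sin A ≈ 76.622.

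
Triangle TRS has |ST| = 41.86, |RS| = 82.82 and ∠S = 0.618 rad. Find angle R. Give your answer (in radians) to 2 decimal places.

∠R ≈ 0.46 rad

By the law of cosines, |TR|² = |RS|² + |ST|² − 2·|RS|·|ST|·cos S = 2960.2, so |TR| ≈ 54.408.
Law of cosines again: cos R = (|TR|² + |RS|² − |ST|²)/(2·|TR|·|RS|) ≈ 0.89514, so ∠R ≈ 0.462 rad.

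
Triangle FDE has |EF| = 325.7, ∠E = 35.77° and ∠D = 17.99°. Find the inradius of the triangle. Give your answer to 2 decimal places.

90.33

The third angle is ∠F = 180° − ∠D − ∠E = 126.24°.
Law of sines: |DE| = |EF|·sin F/sin D ≈ 850.55.
Law of sines: |FD| = |EF|·sin E/sin D ≈ 616.42.
Area = ½·|EF|·|DE|·sin E ≈ 80965.
Semiperimeter s = (850.55+325.7+616.42)/2 = 896.33.
Inradius = area/s = 80965/896.33 ≈ 90.329.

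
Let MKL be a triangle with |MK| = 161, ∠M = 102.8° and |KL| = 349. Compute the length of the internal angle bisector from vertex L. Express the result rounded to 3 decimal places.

Law of sines: sin L = |MK|·sin M/|KL| ≈ 0.44985.
Since |KL| ≥ |MK|, only the acute value applies: ∠L ≈ 26.73°.
Then ∠K = 180° − ∠M − ∠L ≈ 50.47°.
Law of sines gives |LM| = |KL|·sin K/sin M ≈ 276.02.
The bisector from L has length 2·|KL|·|LM|·cos(∠L/2)/(|KL|+|LM|) ≈ 299.9.

t_L ≈ 299.900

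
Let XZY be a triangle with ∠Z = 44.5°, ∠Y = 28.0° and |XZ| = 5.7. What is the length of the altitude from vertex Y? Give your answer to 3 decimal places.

8.116

The third angle is ∠X = 180° − ∠Z − ∠Y = 107.50°.
Law of sines: |ZY| = |XZ|·sin X/sin Y ≈ 11.579.
Law of sines: |YX| = |XZ|·sin Z/sin Y ≈ 8.51.
Area = ½·|XZ|·|ZY|·sin Z ≈ 23.131.
The altitude from Y has length 2·area/|XZ| ≈ 8.1161.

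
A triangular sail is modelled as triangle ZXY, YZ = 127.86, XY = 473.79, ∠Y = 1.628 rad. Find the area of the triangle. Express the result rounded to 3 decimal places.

Area = ½·XY·YZ·sin Y ≈ 30240.

30239.851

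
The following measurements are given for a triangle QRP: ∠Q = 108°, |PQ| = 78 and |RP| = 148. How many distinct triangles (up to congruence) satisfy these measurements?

1

|PQ|·sin Q = 78·sin(108°) ≈ 74.18.
Since ∠Q is not acute, a triangle exists only if |RP| > |PQ|; here |RP| > |PQ|, so there is exactly one triangle.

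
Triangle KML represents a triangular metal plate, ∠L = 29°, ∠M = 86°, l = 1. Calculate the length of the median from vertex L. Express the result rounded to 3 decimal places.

The third angle is ∠K = 180° − ∠M − ∠L = 65.00°.
Law of sines: k = l·sin K/sin L ≈ 1.8694.
Law of sines: m = l·sin M/sin L ≈ 2.0576.
Median from L: ½√(2·k² + 2·m² − l²) ≈ 1.9011.

1.901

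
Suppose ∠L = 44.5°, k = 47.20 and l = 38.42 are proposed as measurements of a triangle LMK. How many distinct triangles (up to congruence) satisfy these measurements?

k·sin L = 47.20·sin(44.5°) ≈ 33.08.
Since k sin L < l < k (33.08 < 38.42 < 47.20), two triangles exist.

2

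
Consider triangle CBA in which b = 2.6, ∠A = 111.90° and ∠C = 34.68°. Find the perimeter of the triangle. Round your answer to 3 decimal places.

The third angle is ∠B = 180° − ∠A − ∠C = 33.42°.
Law of sines: c = b·sin C/sin B ≈ 2.686.
Law of sines: a = b·sin A/sin B ≈ 4.38.
Semiperimeter s = (2.686+2.6+4.38)/2 = 4.833.
Perimeter = 2.686 + 2.6 + 4.38 = 9.666.

perimeter ≈ 9.666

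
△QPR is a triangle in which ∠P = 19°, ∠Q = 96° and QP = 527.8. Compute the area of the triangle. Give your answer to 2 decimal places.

area ≈ 49761.03

The third angle is ∠R = 180° − ∠Q − ∠P = 65.00°.
Law of sines: PR = QP·sin Q/sin R ≈ 579.17.
Law of sines: RQ = QP·sin P/sin R ≈ 189.6.
Area = ½·QP·PR·sin P ≈ 49761.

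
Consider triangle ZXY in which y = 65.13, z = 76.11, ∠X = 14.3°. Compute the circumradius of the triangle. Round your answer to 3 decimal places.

By the law of cosines, x² = y² + z² − 2·y·z·cos X = 427.74, so x ≈ 20.682.
Area = ½·y·z·sin X ≈ 612.19.
Circumradius = x/(2 sin X) ≈ 41.866.

R ≈ 41.866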